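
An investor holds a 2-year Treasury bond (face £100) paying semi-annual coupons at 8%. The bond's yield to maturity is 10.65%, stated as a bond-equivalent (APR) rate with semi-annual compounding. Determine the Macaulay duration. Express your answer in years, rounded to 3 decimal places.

Periodic yield y = 0.05325. Discount each cash flow and weight by its period:
  t   CF        PV=CF/(1+0.05325)^t    t·PV
  1         4.00         3.7978         3.7978
  2         4.00         3.6058         7.2115
  3         4.00         3.4235        10.2704
  4       104.00        84.5099       338.0395
  Σ                     95.3369       359.3192
Price P = Σ PV = 95.3369.
Macaulay duration = Σ(t·PV) / P = 359.3192 / 95.3369 = 3.76894 half-year periods.
In years: 3.76894 / 2 = 1.88447 years.

1.884 years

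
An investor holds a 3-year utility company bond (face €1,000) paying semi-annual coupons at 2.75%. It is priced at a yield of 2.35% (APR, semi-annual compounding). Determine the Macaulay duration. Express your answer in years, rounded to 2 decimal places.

Periodic yield y = 0.01175. Discount each cash flow and weight by its period:
  t   CF        PV=CF/(1+0.01175)^t    t·PV
  1        13.75        13.5903        13.5903
  2        13.75        13.4325        26.8650
  3        13.75        13.2765        39.8295
  4        13.75        13.1223        52.4892
  5        13.75        12.9699        64.8495
  6     1,013.75       945.1301     5,670.7805
  Σ                  1,011.5216     5,868.4039
Price P = Σ PV = 1,011.5216.
Macaulay duration = Σ(t·PV) / P = 5,868.4039 / 1,011.5216 = 5.80156 half-year periods.
In years: 5.80156 / 2 = 2.90078 years.

2.90 years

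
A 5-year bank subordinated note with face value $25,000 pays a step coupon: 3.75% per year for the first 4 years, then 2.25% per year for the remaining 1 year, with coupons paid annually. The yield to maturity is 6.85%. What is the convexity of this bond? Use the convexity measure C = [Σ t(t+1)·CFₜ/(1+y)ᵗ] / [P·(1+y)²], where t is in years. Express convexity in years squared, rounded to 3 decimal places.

23.621

With y = 0.0685:
  t   CF        PV=CF/(1+0.0685)^t    t·PV        t(t+1)·PV
  1       937.50       877.3982       877.3982       1,754.7964
  2       937.50       821.1495     1,642.2990       4,926.8969
  3       937.50       768.5068     2,305.5203       9,222.0812
  4       937.50       719.2389     2,876.9556      14,384.7781
  5    25,562.50    18,353.9985    91,769.9927     550,619.9562
  Σ                 21,540.2919    99,472.1658     580,908.5089
P = 21,540.2919.
Convexity = Σ t(t+1)·PV / [P·(1+y)²] = 580,908.5089 / (21,540.2919 × 1.141692) = 23.62148.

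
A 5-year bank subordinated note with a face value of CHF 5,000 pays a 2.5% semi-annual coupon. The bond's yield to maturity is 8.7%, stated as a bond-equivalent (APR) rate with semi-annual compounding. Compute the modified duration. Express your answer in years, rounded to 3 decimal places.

4.484 years

Periodic yield y = 0.0435. First find Macaulay duration:
  t   CF        PV=CF/(1+0.0435)^t    t·PV
  1        62.50        59.8946        59.8946
  2        62.50        57.3978       114.7956
  3        62.50        55.0051       165.0152
  4        62.50        52.7121       210.8483
  5        62.50        50.5147       252.5735
  6        62.50        48.4089       290.4535
  7        62.50        46.3909       324.7363
  8        62.50        44.4570       355.6562
  9        62.50        42.6038       383.4338
  10    5,062.50     3,307.0480    33,070.4803
  Σ                  3,764.4328    35,227.8873
P = 3,764.4328; Macaulay duration = 35,227.8873 / 3,764.4328 = 9.35809 half-year periods = 4.67904 years.
Modified duration = D_Mac / (1 + y) = 4.67904 / 1.0435 = 4.48399 years.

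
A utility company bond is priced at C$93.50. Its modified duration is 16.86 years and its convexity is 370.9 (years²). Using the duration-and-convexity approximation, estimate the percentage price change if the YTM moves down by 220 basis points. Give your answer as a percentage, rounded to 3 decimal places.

+46.068%

Duration effect: -D_mod·Δy = -16.86 × (-0.022) = +0.370920
Convexity effect: ½·C·(Δy)² = 0.5 × 370.9 × (-0.022)² = +0.0897578
ΔP/P ≈ +0.370920 + 0.0897578 = +0.4606778
= +46.06778%.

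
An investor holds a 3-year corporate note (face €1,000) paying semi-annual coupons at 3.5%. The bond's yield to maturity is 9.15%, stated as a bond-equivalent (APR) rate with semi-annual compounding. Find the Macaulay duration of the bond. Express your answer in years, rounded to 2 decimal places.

2.86 years

Periodic yield y = 0.04575. Discount each cash flow and weight by its period:
  t   CF        PV=CF/(1+0.04575)^t    t·PV
  1        17.50        16.7344        16.7344
  2        17.50        16.0023        32.0046
  3        17.50        15.3022        45.9067
  4        17.50        14.6328        58.5311
  5        17.50        13.9926        69.9630
  6     1,017.50       777.9778     4,667.8665
  Σ                    854.6420     4,891.0063
Price P = Σ PV = 854.6420.
Macaulay duration = Σ(t·PV) / P = 4,891.0063 / 854.6420 = 5.72287 half-year periods.
In years: 5.72287 / 2 = 2.86144 years.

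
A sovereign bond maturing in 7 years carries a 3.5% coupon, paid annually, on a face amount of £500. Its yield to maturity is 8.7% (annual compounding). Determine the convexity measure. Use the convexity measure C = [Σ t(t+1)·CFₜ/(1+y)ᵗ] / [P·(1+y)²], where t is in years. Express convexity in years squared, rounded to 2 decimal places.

40.24

With y = 0.087:
  t   CF        PV=CF/(1+0.087)^t    t·PV        t(t+1)·PV
  1        17.50        16.0994        16.0994          32.1987
  2        17.50        14.8108        29.6216          88.8649
  3        17.50        13.6254        40.8762         163.5049
  4        17.50        12.5349        50.1395         250.6974
  5        17.50        11.5316        57.6581         345.9486
  6        17.50        10.6087        63.6520         445.5640
  7       517.50       288.6048     2,020.2336      16,161.8686
  Σ                    367.8155     2,278.2804      17,488.6471
P = 367.8155.
Convexity = Σ t(t+1)·PV / [P·(1+y)²] = 17,488.6471 / (367.8155 × 1.181569) = 40.24084.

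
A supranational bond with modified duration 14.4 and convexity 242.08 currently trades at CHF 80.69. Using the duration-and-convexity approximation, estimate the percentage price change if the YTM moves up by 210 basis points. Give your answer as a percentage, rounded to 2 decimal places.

-24.90%

Duration effect: -D_mod·Δy = -14.4 × (+0.021) = -0.302400
Convexity effect: ½·C·(Δy)² = 0.5 × 242.08 × (0.021)² = +0.05337864
ΔP/P ≈ -0.302400 + 0.05337864 = -0.24902136
= -24.902136%.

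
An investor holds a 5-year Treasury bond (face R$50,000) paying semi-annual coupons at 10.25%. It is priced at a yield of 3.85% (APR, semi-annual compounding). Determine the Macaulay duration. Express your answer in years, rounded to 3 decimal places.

Periodic yield y = 0.01925. Discount each cash flow and weight by its period:
  t   CF        PV=CF/(1+0.01925)^t    t·PV
  1     2,562.50     2,514.1035     2,514.1035
  2     2,562.50     2,466.6211     4,933.2421
  3     2,562.50     2,420.0354     7,260.1061
  4     2,562.50     2,374.3295     9,497.3181
  5     2,562.50     2,329.4869    11,647.4345
  6     2,562.50     2,285.4912    13,712.9472
  7     2,562.50     2,242.3264    15,696.2849
  8     2,562.50     2,199.9769    17,599.8149
  9     2,562.50     2,158.4271    19,425.8443
  10   52,562.50    43,437.8991   434,378.9907
  Σ                 64,428.6971   536,666.0863
Price P = Σ PV = 64,428.6971.
Macaulay duration = Σ(t·PV) / P = 536,666.0863 / 64,428.6971 = 8.32961 half-year periods.
In years: 8.32961 / 2 = 4.16481 years.

4.165 years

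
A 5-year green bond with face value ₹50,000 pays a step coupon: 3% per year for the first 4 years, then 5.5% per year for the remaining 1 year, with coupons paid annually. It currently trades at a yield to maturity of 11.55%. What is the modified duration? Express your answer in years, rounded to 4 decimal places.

4.1730 years

Periodic yield y = 0.1155. First find Macaulay duration:
  t   CF        PV=CF/(1+0.1155)^t    t·PV
  1     1,500.00     1,344.6885     1,344.6885
  2     1,500.00     1,205.4581     2,410.9161
  3     1,500.00     1,080.6437     3,241.9312
  4     1,500.00       968.7528     3,875.0111
  5    52,750.00    30,540.3909   152,701.9543
  Σ                 35,139.9339   163,574.5012
P = 35,139.9339; Macaulay duration = 163,574.5012 / 35,139.9339 = 4.65495 years.
Modified duration = D_Mac / (1 + y) = 4.65495 / 1.1155 = 4.17297 years.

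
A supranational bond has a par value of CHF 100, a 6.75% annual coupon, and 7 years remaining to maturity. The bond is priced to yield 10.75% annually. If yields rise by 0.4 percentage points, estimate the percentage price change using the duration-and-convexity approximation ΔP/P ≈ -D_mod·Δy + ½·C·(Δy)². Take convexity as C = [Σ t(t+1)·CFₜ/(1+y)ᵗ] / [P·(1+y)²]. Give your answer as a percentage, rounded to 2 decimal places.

-2.01%

With y = 0.1075:
  t   CF        PV=CF/(1+0.1075)^t    t·PV        t(t+1)·PV
  1         6.75         6.0948         6.0948          12.1896
  2         6.75         5.5032        11.0064          33.0193
  3         6.75         4.9690        14.9071          59.6285
  4         6.75         4.4867        17.9469          89.7344
  5         6.75         4.0512        20.2561         121.5364
  6         6.75         3.6580        21.9479         153.6352
  7       106.75        52.2350       365.6451       2,925.1609
  Σ                     80.9980       457.8043       3,394.9043
P = 80.9980; D_Mac = 5.65205 yrs; D_mod = 5.10343 yrs; C = 34.17164.
Duration effect: -5.10343 × (+0.004) = -0.020414
Convexity effect: 0.5 × 34.17164 × (0.004)² = +0.0002734
ΔP/P ≈ -0.020414 + 0.0002734 = -0.020140 = -2.0140%.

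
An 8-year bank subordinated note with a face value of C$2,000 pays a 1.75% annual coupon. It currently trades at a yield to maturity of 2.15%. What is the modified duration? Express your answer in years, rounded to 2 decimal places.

7.37 years

Periodic yield y = 0.0215. First find Macaulay duration:
  t   CF        PV=CF/(1+0.0215)^t    t·PV
  1        35.00        34.2633        34.2633
  2        35.00        33.5422        67.0844
  3        35.00        32.8362        98.5086
  4        35.00        32.1451       128.5803
  5        35.00        31.4685       157.3426
  6        35.00        30.8062       184.8371
  7        35.00        30.1578       211.1045
  8     2,035.00     1,716.5539    13,732.4312
  Σ                  1,941.7732    14,614.1520
P = 1,941.7732; Macaulay duration = 14,614.1520 / 1,941.7732 = 7.52619 years.
Modified duration = D_Mac / (1 + y) = 7.52619 / 1.0215 = 7.36778 years.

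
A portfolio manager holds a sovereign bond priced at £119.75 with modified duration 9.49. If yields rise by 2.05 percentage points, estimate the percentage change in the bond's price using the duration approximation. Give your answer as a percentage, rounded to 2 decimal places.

Duration approximation: ΔP/P ≈ -D_mod · Δy = -9.49 × (+0.0205) = -0.194545.
As a percentage: -19.4545%.

-19.45%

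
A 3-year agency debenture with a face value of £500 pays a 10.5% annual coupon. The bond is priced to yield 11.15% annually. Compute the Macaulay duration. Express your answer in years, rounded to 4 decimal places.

2.7217 years

Periodic yield y = 0.1115. Discount each cash flow and weight by its year:
  t   CF        PV=CF/(1+0.1115)^t    t·PV
  1        52.50        47.2335        47.2335
  2        52.50        42.4952        84.9905
  3       552.50       402.3499     1,207.0497
  Σ                    492.0786     1,339.2736
Price P = Σ PV = 492.0786.
Macaulay duration = Σ(t·PV) / P = 1,339.2736 / 492.0786 = 2.72167 years.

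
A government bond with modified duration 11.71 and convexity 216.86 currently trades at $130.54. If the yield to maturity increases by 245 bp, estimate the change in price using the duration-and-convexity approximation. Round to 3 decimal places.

-$28.955

Duration effect: -D_mod·Δy = -11.71 × (+0.0245) = -0.286895
Convexity effect: ½·C·(Δy)² = 0.5 × 216.86 × (0.0245)² = +0.0650851075
ΔP/P ≈ -0.286895 + 0.0650851075 = -0.2218098925
ΔP ≈ 130.54 × (-0.2218098925) = -28.95506336695.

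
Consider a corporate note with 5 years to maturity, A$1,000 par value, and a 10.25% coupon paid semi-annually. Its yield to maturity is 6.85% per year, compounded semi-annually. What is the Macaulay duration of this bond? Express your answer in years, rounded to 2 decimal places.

Periodic yield y = 0.03425. Discount each cash flow and weight by its period:
  t   CF        PV=CF/(1+0.03425)^t    t·PV
  1        51.25        49.5528        49.5528
  2        51.25        47.9118        95.8237
  3        51.25        46.3252       138.9756
  4        51.25        44.7911       179.1644
  5        51.25        43.3078       216.5390
  6        51.25        41.8736       251.2418
  7        51.25        40.4870       283.4087
  8        51.25        39.1462       313.1696
  9        51.25        37.8498       340.6486
  10    1,051.25       750.6729     7,506.7286
  Σ                  1,141.9183     9,375.2529
Price P = Σ PV = 1,141.9183.
Macaulay duration = Σ(t·PV) / P = 9,375.2529 / 1,141.9183 = 8.21009 half-year periods.
In years: 8.21009 / 2 = 4.10505 years.

4.11 years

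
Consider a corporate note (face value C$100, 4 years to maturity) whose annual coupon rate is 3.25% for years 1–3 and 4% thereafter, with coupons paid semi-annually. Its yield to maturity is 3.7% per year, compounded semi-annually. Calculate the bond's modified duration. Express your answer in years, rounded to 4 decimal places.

Periodic yield y = 0.0185. First find Macaulay duration:
  t   CF        PV=CF/(1+0.0185)^t    t·PV
  1        1.625         1.5955         1.5955
  2        1.625         1.5665         3.1330
  3        1.625         1.5380         4.6141
  4        1.625         1.5101         6.0404
  5        1.625         1.4827         7.4134
  6        1.625         1.4558         8.7345
  7        2.000         1.7591        12.3140
  8      102.000        88.0870       704.6961
  Σ                     98.9947       748.5412
P = 98.9947; Macaulay duration = 748.5412 / 98.9947 = 7.56142 half-year periods = 3.78071 years.
Modified duration = D_Mac / (1 + y) = 3.78071 / 1.0185 = 3.71204 years.

3.7120 years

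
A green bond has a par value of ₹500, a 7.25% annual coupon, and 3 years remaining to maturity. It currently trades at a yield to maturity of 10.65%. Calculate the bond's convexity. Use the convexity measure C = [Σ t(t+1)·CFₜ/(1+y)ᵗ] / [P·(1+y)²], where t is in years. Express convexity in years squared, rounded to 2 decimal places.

With y = 0.1065:
  t   CF        PV=CF/(1+0.1065)^t    t·PV        t(t+1)·PV
  1        36.25        32.7610        32.7610          65.5219
  2        36.25        29.6077        59.2155         177.6464
  3       536.25       395.8340     1,187.5019       4,750.0075
  Σ                    458.2027     1,279.4783       4,993.1758
P = 458.2027.
Convexity = Σ t(t+1)·PV / [P·(1+y)²] = 4,993.1758 / (458.2027 × 1.224342) = 8.90054.

8.90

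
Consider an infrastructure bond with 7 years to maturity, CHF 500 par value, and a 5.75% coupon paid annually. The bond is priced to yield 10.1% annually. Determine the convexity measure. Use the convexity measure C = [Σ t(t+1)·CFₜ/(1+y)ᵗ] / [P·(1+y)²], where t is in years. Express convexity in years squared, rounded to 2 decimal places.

With y = 0.101:
  t   CF        PV=CF/(1+0.101)^t    t·PV        t(t+1)·PV
  1        28.75        26.1126        26.1126          52.2252
  2        28.75        23.7172        47.4344         142.3031
  3        28.75        21.5415        64.6245         258.4980
  4        28.75        19.5654        78.2616         391.3079
  5        28.75        17.7706        88.8528         533.1170
  6        28.75        16.1404        96.8423         677.8962
  7       528.75       269.6120     1,887.2837      15,098.2696
  Σ                    394.4596     2,289.4119      17,153.6170
P = 394.4596.
Convexity = Σ t(t+1)·PV / [P·(1+y)²] = 17,153.6170 / (394.4596 × 1.212201) = 35.87389.

35.87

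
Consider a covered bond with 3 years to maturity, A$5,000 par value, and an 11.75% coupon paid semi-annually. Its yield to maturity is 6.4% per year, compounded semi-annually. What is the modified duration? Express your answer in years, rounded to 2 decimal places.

2.56 years

Periodic yield y = 0.032. First find Macaulay duration:
  t   CF        PV=CF/(1+0.032)^t    t·PV
  1       293.75       284.6415       284.6415
  2       293.75       275.8154       551.6308
  3       293.75       267.2630       801.7889
  4       293.75       258.9757     1,035.9030
  5       293.75       250.9455     1,254.7274
  6     5,293.75     4,382.1299    26,292.7792
  Σ                  5,719.7709    30,221.4707
P = 5,719.7709; Macaulay duration = 30,221.4707 / 5,719.7709 = 5.28369 half-year periods = 2.64184 years.
Modified duration = D_Mac / (1 + y) = 2.64184 / 1.032 = 2.55993 years.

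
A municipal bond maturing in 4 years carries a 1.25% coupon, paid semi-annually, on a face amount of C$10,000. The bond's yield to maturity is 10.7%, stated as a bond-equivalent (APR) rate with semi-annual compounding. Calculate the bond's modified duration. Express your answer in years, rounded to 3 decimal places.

Periodic yield y = 0.0535. First find Macaulay duration:
  t   CF        PV=CF/(1+0.0535)^t    t·PV
  1        62.50        59.3261        59.3261
  2        62.50        56.3133       112.6266
  3        62.50        53.4535       160.3606
  4        62.50        50.7390       202.9560
  5        62.50        48.1623       240.8116
  6        62.50        45.7165       274.2989
  7        62.50        43.3949       303.7640
  8    10,062.50     6,631.7718    53,054.1744
  Σ                  6,988.8773    54,408.3180
P = 6,988.8773; Macaulay duration = 54,408.3180 / 6,988.8773 = 7.78499 half-year periods = 3.89249 years.
Modified duration = D_Mac / (1 + y) = 3.89249 / 1.0535 = 3.69482 years.

3.695 years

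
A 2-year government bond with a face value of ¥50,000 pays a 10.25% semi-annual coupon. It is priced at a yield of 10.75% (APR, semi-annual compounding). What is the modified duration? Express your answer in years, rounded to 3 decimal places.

Periodic yield y = 0.05375. First find Macaulay duration:
  t   CF        PV=CF/(1+0.05375)^t    t·PV
  1     2,562.50     2,431.7912     2,431.7912
  2     2,562.50     2,307.7497     4,615.4994
  3     2,562.50     2,190.0353     6,570.1058
  4    52,562.50    42,631.0140   170,524.0560
  Σ                 49,560.5902   184,141.4524
P = 49,560.5902; Macaulay duration = 184,141.4524 / 49,560.5902 = 3.71548 half-year periods = 1.85774 years.
Modified duration = D_Mac / (1 + y) = 1.85774 / 1.05375 = 1.76298 years.

1.763 years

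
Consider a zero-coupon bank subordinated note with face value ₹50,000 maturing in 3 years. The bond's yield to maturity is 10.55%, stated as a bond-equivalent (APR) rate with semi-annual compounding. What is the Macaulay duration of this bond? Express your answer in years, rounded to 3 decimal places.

A zero-coupon bond has a single cash flow at maturity, so its Macaulay duration equals its maturity: 3 years.
(Equivalently: 6 semi-annual periods ÷ 2 = 3 years.)

3.000 years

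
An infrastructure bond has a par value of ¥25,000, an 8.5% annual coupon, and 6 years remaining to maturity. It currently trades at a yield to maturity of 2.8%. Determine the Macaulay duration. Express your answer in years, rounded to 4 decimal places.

5.0875 years

Periodic yield y = 0.028. Discount each cash flow and weight by its year:
  t   CF        PV=CF/(1+0.028)^t    t·PV
  1     2,125.00     2,067.1206     2,067.1206
  2     2,125.00     2,010.8177     4,021.6355
  3     2,125.00     1,956.0484     5,868.1451
  4     2,125.00     1,902.7708     7,611.0832
  5     2,125.00     1,850.9443     9,254.7217
  6    27,125.00    22,983.2298   137,899.3786
  Σ                 32,770.9316   166,722.0847
Price P = Σ PV = 32,770.9316.
Macaulay duration = Σ(t·PV) / P = 166,722.0847 / 32,770.9316 = 5.08750 years.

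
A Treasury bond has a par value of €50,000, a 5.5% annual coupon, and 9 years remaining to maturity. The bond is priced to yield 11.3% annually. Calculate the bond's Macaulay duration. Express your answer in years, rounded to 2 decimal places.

Periodic yield y = 0.113. Discount each cash flow and weight by its year:
  t   CF        PV=CF/(1+0.113)^t    t·PV
  1     2,750.00     2,470.7996     2,470.7996
  2     2,750.00     2,219.9458     4,439.8915
  3     2,750.00     1,994.5604     5,983.6813
  4     2,750.00     1,792.0579     7,168.2316
  5     2,750.00     1,610.1149     8,050.5746
  6     2,750.00     1,446.6441     8,679.8648
  7     2,750.00     1,299.7701     9,098.3907
  8     2,750.00     1,167.8078     9,342.4626
  9    52,750.00    20,126.3947   181,137.5521
  Σ                 34,128.0954   236,371.4488
Price P = Σ PV = 34,128.0954.
Macaulay duration = Σ(t·PV) / P = 236,371.4488 / 34,128.0954 = 6.92601 years.

6.93 years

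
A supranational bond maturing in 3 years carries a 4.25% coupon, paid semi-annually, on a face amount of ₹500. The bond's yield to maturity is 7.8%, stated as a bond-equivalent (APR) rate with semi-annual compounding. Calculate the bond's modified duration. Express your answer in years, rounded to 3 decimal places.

Periodic yield y = 0.039. First find Macaulay duration:
  t   CF        PV=CF/(1+0.039)^t    t·PV
  1       10.625        10.2262        10.2262
  2       10.625         9.8423        19.6847
  3       10.625         9.4729        28.4187
  4       10.625         9.1173        36.4692
  5       10.625         8.7751        43.8754
  6      510.625       405.8904     2,435.3424
  Σ                    453.3242     2,574.0166
P = 453.3242; Macaulay duration = 2,574.0166 / 453.3242 = 5.67809 half-year periods = 2.83905 years.
Modified duration = D_Mac / (1 + y) = 2.83905 / 1.039 = 2.73248 years.

2.732 years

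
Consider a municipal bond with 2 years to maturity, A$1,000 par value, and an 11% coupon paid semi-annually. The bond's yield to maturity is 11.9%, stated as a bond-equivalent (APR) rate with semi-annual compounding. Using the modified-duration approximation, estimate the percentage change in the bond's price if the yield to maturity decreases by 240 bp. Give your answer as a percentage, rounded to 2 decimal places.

Periodic yield y = 0.0595. Modified duration first:
  t   CF        PV=CF/(1+0.0595)^t    t·PV
  1        55.00        51.9113        51.9113
  2        55.00        48.9960        97.9920
  3        55.00        46.2445       138.7334
  4     1,055.00       837.2374     3,348.9496
  Σ                    984.3892     3,637.5863
P = 984.3892; D_Mac = 3.69527 half-year periods = 1.84764 yrs; D_mod = 1.84764/(1+0.0595) = 1.74388 yrs.
ΔP/P ≈ -D_mod · Δy = -1.74388 × (-0.024) = +0.041853 = +4.1853%.

+4.19%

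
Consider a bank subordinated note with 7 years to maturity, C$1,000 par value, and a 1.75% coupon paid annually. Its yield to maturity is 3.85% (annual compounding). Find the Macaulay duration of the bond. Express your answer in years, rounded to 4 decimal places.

6.6189 years

Periodic yield y = 0.0385. Discount each cash flow and weight by its year:
  t   CF        PV=CF/(1+0.0385)^t    t·PV
  1        17.50        16.8512        16.8512
  2        17.50        16.2265        32.4530
  3        17.50        15.6249        46.8748
  4        17.50        15.0457        60.1828
  5        17.50        14.4879        72.4395
  6        17.50        13.9508        83.7048
  7     1,017.50       781.0681     5,467.4768
  Σ                    873.2552     5,779.9830
Price P = Σ PV = 873.2552.
Macaulay duration = Σ(t·PV) / P = 5,779.9830 / 873.2552 = 6.61889 years.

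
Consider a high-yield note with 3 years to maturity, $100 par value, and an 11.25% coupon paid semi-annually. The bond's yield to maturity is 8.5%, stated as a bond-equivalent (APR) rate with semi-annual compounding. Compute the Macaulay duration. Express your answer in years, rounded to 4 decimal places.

2.6422 years

Periodic yield y = 0.0425. Discount each cash flow and weight by its period:
  t   CF        PV=CF/(1+0.0425)^t    t·PV
  1        5.625         5.3957         5.3957
  2        5.625         5.1757        10.3514
  3        5.625         4.9647        14.8941
  4        5.625         4.7623        19.0493
  5        5.625         4.5682        22.8408
  6      105.625        82.2830       493.6983
  Σ                    107.1496       566.2296
Price P = Σ PV = 107.1496.
Macaulay duration = Σ(t·PV) / P = 566.2296 / 107.1496 = 5.28448 half-year periods.
In years: 5.28448 / 2 = 2.64224 years.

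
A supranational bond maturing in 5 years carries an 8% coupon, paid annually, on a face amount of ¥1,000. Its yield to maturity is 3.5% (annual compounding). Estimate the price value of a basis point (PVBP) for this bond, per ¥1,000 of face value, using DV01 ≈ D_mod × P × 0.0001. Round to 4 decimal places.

¥0.5090

Periodic yield y = 0.035.
  t   CF        PV=CF/(1+0.035)^t    t·PV
  1        80.00        77.2947        77.2947
  2        80.00        74.6809       149.3617
  3        80.00        72.1554       216.4662
  4        80.00        69.7154       278.8615
  5     1,080.00       909.3310     4,546.6551
  Σ                  1,203.1774     5,268.6393
P = 1,203.1774; D_Mac = 4.37894 yrs; D_mod = 4.23086 yrs.
DV01 ≈ 4.23086 × 1,203.1774 × 0.0001 = 0.509047.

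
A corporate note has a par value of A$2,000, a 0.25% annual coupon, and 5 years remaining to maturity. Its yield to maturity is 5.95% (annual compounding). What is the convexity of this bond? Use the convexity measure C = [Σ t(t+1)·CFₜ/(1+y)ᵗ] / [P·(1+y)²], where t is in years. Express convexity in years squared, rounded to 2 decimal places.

26.52

With y = 0.0595:
  t   CF        PV=CF/(1+0.0595)^t    t·PV        t(t+1)·PV
  1         5.00         4.7192         4.7192           9.4384
  2         5.00         4.4542         8.9084          26.7251
  3         5.00         4.2040        12.6121          50.4485
  4         5.00         3.9679        15.8718          79.3590
  5     2,005.00     1,501.7913     7,508.9563      45,053.7377
  Σ                  1,519.1366     7,551.0678      45,219.7087
P = 1,519.1366.
Convexity = Σ t(t+1)·PV / [P·(1+y)²] = 45,219.7087 / (1,519.1366 × 1.122540) = 26.51728.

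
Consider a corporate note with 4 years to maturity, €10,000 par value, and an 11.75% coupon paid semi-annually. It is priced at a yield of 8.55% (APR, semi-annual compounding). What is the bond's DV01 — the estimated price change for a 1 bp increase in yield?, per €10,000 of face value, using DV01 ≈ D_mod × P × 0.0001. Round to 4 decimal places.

Periodic yield y = 0.04275.
  t   CF        PV=CF/(1+0.04275)^t    t·PV
  1       587.50       563.4140       563.4140
  2       587.50       540.3156     1,080.6311
  3       587.50       518.1640     1,554.4921
  4       587.50       496.9207     1,987.6827
  5       587.50       476.5482     2,382.7412
  6       587.50       457.0110     2,742.0662
  7       587.50       438.2748     3,067.9235
  8    10,587.50     7,574.4628    60,595.7021
  Σ                 11,065.1112    73,974.6531
P = 11,065.1112; D_Mac = 6.68540 half-year periods = 3.34270 yrs; D_mod = 3.20566 yrs.
DV01 ≈ 3.20566 × 11,065.1112 × 0.0001 = 3.547094.

€3.5471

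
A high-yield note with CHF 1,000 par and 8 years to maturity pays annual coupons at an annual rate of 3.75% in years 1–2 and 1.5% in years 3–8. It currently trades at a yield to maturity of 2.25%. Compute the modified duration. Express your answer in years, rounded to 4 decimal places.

7.1553 years

Periodic yield y = 0.0225. First find Macaulay duration:
  t   CF        PV=CF/(1+0.0225)^t    t·PV
  1        37.50        36.6748        36.6748
  2        37.50        35.8678        71.7356
  3        15.00        14.0314        42.0942
  4        15.00        13.7227        54.8906
  5        15.00        13.4207        67.1034
  6        15.00        13.1254        78.7522
  7        15.00        12.8365        89.8558
  8     1,015.00       849.4924     6,795.9394
  Σ                    989.1717     7,237.0460
P = 989.1717; Macaulay duration = 7,237.0460 / 989.1717 = 7.31627 years.
Modified duration = D_Mac / (1 + y) = 7.31627 / 1.0225 = 7.15528 years.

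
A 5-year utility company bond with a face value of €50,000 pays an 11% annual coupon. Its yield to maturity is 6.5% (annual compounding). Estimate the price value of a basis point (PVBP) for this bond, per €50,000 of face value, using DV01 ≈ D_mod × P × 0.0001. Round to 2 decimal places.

€23.30

Periodic yield y = 0.065.
  t   CF        PV=CF/(1+0.065)^t    t·PV
  1     5,500.00     5,164.3192     5,164.3192
  2     5,500.00     4,849.1261     9,698.2521
  3     5,500.00     4,553.1700    13,659.5100
  4     5,500.00     4,275.2770    17,101.1080
  5    55,500.00    40,508.3864   202,541.9321
  Σ                 59,350.2787   248,165.1215
P = 59,350.2787; D_Mac = 4.18136 yrs; D_mod = 3.92616 yrs.
DV01 ≈ 3.92616 × 59,350.2787 × 0.0001 = 23.301889.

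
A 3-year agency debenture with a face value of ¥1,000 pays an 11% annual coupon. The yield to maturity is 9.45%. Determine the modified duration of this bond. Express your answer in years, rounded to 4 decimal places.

Periodic yield y = 0.0945. First find Macaulay duration:
  t   CF        PV=CF/(1+0.0945)^t    t·PV
  1       110.00       100.5025       100.5025
  2       110.00        91.8250       183.6501
  3     1,110.00       846.5950     2,539.7849
  Σ                  1,038.9225     2,823.9375
P = 1,038.9225; Macaulay duration = 2,823.9375 / 1,038.9225 = 2.71814 years.
Modified duration = D_Mac / (1 + y) = 2.71814 / 1.0945 = 2.48345 years.

2.4835 years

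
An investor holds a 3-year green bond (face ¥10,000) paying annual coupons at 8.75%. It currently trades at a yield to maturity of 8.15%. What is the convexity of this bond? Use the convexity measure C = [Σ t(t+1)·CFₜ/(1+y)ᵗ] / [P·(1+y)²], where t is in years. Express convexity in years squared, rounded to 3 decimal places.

9.200

With y = 0.0815:
  t   CF        PV=CF/(1+0.0815)^t    t·PV        t(t+1)·PV
  1       875.00       809.0615       809.0615       1,618.1230
  2       875.00       748.0920     1,496.1840       4,488.5519
  3    10,875.00     8,597.0548    25,791.1644     103,164.6574
  Σ                 10,154.2083    28,096.4098     109,271.3323
P = 10,154.2083.
Convexity = Σ t(t+1)·PV / [P·(1+y)²] = 109,271.3323 / (10,154.2083 × 1.169642) = 9.20041.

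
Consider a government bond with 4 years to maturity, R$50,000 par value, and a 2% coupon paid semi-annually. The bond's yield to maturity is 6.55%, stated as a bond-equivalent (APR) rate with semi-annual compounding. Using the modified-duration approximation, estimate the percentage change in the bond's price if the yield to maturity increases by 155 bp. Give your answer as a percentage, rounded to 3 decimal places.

-5.777%

Periodic yield y = 0.03275. Modified duration first:
  t   CF        PV=CF/(1+0.03275)^t    t·PV
  1       500.00       484.1443       484.1443
  2       500.00       468.7914       937.5827
  3       500.00       453.9253     1,361.7759
  4       500.00       439.5307     1,758.1227
  5       500.00       425.5925     2,127.9626
  6       500.00       412.0964     2,472.5782
  7       500.00       399.0282     2,793.1973
  8    50,500.00    39,023.8172   312,190.5378
  Σ                 42,106.9259   324,125.9016
P = 42,106.9259; D_Mac = 7.69769 half-year periods = 3.84884 yrs; D_mod = 3.84884/(1+0.03275) = 3.72679 yrs.
ΔP/P ≈ -D_mod · Δy = -3.72679 × (+0.0155) = -0.057765 = -5.7765%.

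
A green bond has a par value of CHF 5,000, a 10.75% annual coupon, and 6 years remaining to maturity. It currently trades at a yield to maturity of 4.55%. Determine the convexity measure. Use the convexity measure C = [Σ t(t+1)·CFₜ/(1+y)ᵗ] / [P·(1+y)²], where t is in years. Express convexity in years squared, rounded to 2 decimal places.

With y = 0.0455:
  t   CF        PV=CF/(1+0.0455)^t    t·PV        t(t+1)·PV
  1       537.50       514.1081       514.1081       1,028.2162
  2       537.50       491.7342       983.4684       2,950.4051
  3       537.50       470.3340     1,411.0019       5,644.0078
  4       537.50       449.8651     1,799.4605       8,997.3024
  5       537.50       430.2871     2,151.4353      12,908.6117
  6     5,537.50     4,240.0357    25,440.2144     178,081.5007
  Σ                  6,596.3641    32,299.6885     209,610.0437
P = 6,596.3641.
Convexity = Σ t(t+1)·PV / [P·(1+y)²] = 209,610.0437 / (6,596.3641 × 1.093070) = 29.07096.

29.07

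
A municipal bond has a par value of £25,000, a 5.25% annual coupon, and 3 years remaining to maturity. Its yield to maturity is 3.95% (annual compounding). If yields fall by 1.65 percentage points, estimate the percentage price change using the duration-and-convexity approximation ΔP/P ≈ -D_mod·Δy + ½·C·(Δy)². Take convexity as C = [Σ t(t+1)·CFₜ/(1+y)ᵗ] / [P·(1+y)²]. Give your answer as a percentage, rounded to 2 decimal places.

+4.67%

With y = 0.0395:
  t   CF        PV=CF/(1+0.0395)^t    t·PV        t(t+1)·PV
  1     1,312.50     1,262.6263     1,262.6263       2,525.2525
  2     1,312.50     1,214.6477     2,429.2954       7,287.8861
  3    26,312.50    23,425.4872    70,276.4616     281,105.8465
  Σ                 25,902.7611    73,968.3832     290,918.9851
P = 25,902.7611; D_Mac = 2.85562 yrs; D_mod = 2.74711 yrs; C = 10.39386.
Duration effect: -2.74711 × (-0.0165) = +0.045327
Convexity effect: 0.5 × 10.39386 × (-0.0165)² = +0.0014149
ΔP/P ≈ +0.045327 + 0.0014149 = +0.046742 = +4.6742%.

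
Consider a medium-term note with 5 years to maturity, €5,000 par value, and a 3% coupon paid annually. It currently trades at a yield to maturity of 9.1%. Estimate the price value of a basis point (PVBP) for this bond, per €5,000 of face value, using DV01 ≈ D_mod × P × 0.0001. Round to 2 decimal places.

Periodic yield y = 0.091.
  t   CF        PV=CF/(1+0.091)^t    t·PV
  1       150.00       137.4885       137.4885
  2       150.00       126.0207       252.0413
  3       150.00       115.5093       346.5279
  4       150.00       105.8747       423.4989
  5     5,150.00     3,331.8349    16,659.1746
  Σ                  3,816.7282    17,818.7313
P = 3,816.7282; D_Mac = 4.66859 yrs; D_mod = 4.27918 yrs.
DV01 ≈ 4.27918 × 3,816.7282 × 0.0001 = 1.633248.

€1.63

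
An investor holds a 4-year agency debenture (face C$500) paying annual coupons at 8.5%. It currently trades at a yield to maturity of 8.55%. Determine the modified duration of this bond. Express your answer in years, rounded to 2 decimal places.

3.27 years

Periodic yield y = 0.0855. First find Macaulay duration:
  t   CF        PV=CF/(1+0.0855)^t    t·PV
  1        42.50        39.1525        39.1525
  2        42.50        36.0686        72.1372
  3        42.50        33.2276        99.6829
  4       542.50       390.7333     1,562.9332
  Σ                    499.1820     1,773.9058
P = 499.1820; Macaulay duration = 1,773.9058 / 499.1820 = 3.55363 years.
Modified duration = D_Mac / (1 + y) = 3.55363 / 1.0855 = 3.27372 years.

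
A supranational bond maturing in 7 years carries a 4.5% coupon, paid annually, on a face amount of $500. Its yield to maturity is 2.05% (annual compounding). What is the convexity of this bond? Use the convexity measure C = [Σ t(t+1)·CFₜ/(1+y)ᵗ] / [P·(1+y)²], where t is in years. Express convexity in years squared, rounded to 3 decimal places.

45.886

With y = 0.0205:
  t   CF        PV=CF/(1+0.0205)^t    t·PV        t(t+1)·PV
  1        22.50        22.0480        22.0480          44.0960
  2        22.50        21.6051        43.2102         129.6307
  3        22.50        21.1711        63.5133         254.0532
  4        22.50        20.7458        82.9833         414.9163
  5        22.50        20.3291       101.6453         609.8720
  6        22.50        19.9207       119.5242         836.6691
  7       522.50       453.3099     3,173.1695      25,385.3560
  Σ                    579.1297     3,606.0938      27,674.5934
P = 579.1297.
Convexity = Σ t(t+1)·PV / [P·(1+y)²] = 27,674.5934 / (579.1297 × 1.041420) = 45.88591.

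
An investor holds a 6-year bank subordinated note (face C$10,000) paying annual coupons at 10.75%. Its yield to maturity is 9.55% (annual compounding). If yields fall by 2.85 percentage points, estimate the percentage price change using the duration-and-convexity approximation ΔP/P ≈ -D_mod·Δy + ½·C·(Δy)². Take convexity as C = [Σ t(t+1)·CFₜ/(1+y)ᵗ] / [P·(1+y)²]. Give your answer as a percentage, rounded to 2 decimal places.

With y = 0.0955:
  t   CF        PV=CF/(1+0.0955)^t    t·PV        t(t+1)·PV
  1     1,075.00       981.2871       981.2871       1,962.5742
  2     1,075.00       895.7436     1,791.4871       5,374.4614
  3     1,075.00       817.6573     2,452.9719       9,811.8876
  4     1,075.00       746.3782     2,985.5127      14,927.5637
  5     1,075.00       681.3128     3,406.5641      20,439.3843
  6    11,075.00     6,407.2172    38,443.3029     269,103.1205
  Σ                 10,529.5961    50,061.1258     321,618.9917
P = 10,529.5961; D_Mac = 4.75433 yrs; D_mod = 4.33987 yrs; C = 25.45102.
Duration effect: -4.33987 × (-0.0285) = +0.123686
Convexity effect: 0.5 × 25.45102 × (-0.0285)² = +0.0103363
ΔP/P ≈ +0.123686 + 0.0103363 = +0.134023 = +13.4023%.

+13.40%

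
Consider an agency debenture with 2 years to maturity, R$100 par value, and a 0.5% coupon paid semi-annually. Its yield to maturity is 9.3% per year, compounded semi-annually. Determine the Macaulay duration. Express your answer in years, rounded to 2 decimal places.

1.99 years

Periodic yield y = 0.0465. Discount each cash flow and weight by its period:
  t   CF        PV=CF/(1+0.0465)^t    t·PV
  1         0.25         0.2389         0.2389
  2         0.25         0.2283         0.4566
  3         0.25         0.2181         0.6544
  4       100.25        83.5848       334.3393
  Σ                     84.2701       335.6892
Price P = Σ PV = 84.2701.
Macaulay duration = Σ(t·PV) / P = 335.6892 / 84.2701 = 3.98349 half-year periods.
In years: 3.98349 / 2 = 1.99174 years.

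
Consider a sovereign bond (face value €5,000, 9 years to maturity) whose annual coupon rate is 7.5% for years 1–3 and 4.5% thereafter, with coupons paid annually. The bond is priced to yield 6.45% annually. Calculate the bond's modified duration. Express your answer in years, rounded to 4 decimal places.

Periodic yield y = 0.0645. First find Macaulay duration:
  t   CF        PV=CF/(1+0.0645)^t    t·PV
  1       375.00       352.2781       352.2781
  2       375.00       330.9329       661.8658
  3       375.00       310.8811       932.6432
  4       225.00       175.2265       700.9061
  5       225.00       164.6092       823.0462
  6       225.00       154.6353       927.8115
  7       225.00       145.2656     1,016.8594
  8       225.00       136.4637     1,091.7097
  9     5,225.00     2,976.9758    26,792.7821
  Σ                  4,747.2682    33,299.9021
P = 4,747.2682; Macaulay duration = 33,299.9021 / 4,747.2682 = 7.01454 years.
Modified duration = D_Mac / (1 + y) = 7.01454 / 1.0645 = 6.58952 years.

6.5895 years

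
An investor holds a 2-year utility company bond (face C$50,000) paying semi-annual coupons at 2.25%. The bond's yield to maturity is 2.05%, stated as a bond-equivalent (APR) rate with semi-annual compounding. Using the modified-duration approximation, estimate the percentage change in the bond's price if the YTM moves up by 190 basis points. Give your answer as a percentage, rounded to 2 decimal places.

-3.70%

Periodic yield y = 0.01025. Modified duration first:
  t   CF        PV=CF/(1+0.01025)^t    t·PV
  1       562.50       556.7929       556.7929
  2       562.50       551.1437     1,102.2873
  3       562.50       545.5517     1,636.6552
  4    50,562.50    48,541.4899   194,165.9598
  Σ                 50,194.9782   197,461.6952
P = 50,194.9782; D_Mac = 3.93389 half-year periods = 1.96695 yrs; D_mod = 1.96695/(1+0.01025) = 1.94699 yrs.
ΔP/P ≈ -D_mod · Δy = -1.94699 × (+0.019) = -0.036993 = -3.6993%.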